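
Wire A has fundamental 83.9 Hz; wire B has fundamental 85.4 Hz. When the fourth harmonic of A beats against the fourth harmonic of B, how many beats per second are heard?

6.0 Hz

Fourth harmonic of the first: 4·83.9 = 335.6 Hz.
Fourth harmonic of the second: 4·85.4 = 341.6 Hz.
f_beat = |335.6 − 341.6| = 6.0 Hz.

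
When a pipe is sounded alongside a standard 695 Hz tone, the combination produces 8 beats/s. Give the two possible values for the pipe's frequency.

|f − 695| = 8, so f = 695 ± 8.

687 Hz or 703 Hz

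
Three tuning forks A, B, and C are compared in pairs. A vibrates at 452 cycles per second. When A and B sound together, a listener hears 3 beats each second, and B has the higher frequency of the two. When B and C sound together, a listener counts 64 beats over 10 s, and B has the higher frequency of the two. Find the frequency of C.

B is above A, so f_B = 452 + 3 = 455 Hz.
B–C: Beat frequency = 64/10 = 6.4 Hz.
C is below B, so f_C = 455 − 6.4 = 448.6 Hz.

448.6 Hz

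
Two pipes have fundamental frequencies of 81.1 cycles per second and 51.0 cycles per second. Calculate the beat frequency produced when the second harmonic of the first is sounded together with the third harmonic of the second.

Second harmonic of the first: 2·81.1 = 162.2 Hz.
Third harmonic of the second: 3·51.0 = 153.0 Hz.
f_beat = |162.2 − 153.0| = 9.2 Hz.

9.2 Hz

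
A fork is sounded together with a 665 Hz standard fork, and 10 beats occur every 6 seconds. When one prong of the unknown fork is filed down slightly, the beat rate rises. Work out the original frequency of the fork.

666.6667 Hz

Beat frequency = 10/6 = 1.6667 Hz.
|f − 665| = 1.6667, so the fork was at either 663.3333 Hz or 666.6667 Hz.
Filing a prong removes mass and raises the fork's frequency; the adjustment raises the fork's frequency.
The beat rate rose, so the adjustment moved the fork further from 665 Hz — it was already above the reference.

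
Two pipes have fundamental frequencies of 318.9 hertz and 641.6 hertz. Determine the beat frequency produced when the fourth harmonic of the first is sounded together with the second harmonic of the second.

7.6 Hz

Fourth harmonic of the first: 4·318.9 = 1275.6 Hz.
Second harmonic of the second: 2·641.6 = 1283.2 Hz.
f_beat = |1275.6 − 1283.2| = 7.6 Hz.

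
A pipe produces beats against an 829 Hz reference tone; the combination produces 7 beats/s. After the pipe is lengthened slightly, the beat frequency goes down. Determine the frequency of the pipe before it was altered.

836 Hz

|f − 829| = 7, so the pipe was at either 822 Hz or 836 Hz.
A longer pipe has a lower fundamental; the adjustment lowers the pipe's frequency.
The beat rate fell, so the adjustment moved the pipe toward 829 Hz — it must have started above the reference.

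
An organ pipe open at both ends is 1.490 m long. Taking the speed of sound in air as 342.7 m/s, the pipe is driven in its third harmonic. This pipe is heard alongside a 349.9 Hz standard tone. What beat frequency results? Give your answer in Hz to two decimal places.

Open pipe: f_n = n·v/(2L) = 3·342.7/(2·1.490) = 345.0000 Hz.
f_beat = |345.0000 − 349.9| = 4.90 Hz.

4.90 Hz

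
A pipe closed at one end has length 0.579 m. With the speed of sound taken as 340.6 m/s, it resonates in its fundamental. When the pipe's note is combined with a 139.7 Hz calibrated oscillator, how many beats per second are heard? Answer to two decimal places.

7.36 Hz

Closed pipe (odd harmonics): f_n = n·v/(4L) = 1·340.6/(4·0.579) = 147.0639 Hz.
f_beat = |147.0639 − 139.7| = 7.36 Hz.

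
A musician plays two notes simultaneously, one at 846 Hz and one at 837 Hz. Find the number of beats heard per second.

The beat frequency equals the magnitude of the frequency difference.
|846 − 837| = 9 Hz.

9 Hz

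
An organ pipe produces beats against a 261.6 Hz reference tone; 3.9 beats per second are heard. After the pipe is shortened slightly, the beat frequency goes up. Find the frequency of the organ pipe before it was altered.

265.5 Hz

|f − 261.6| = 3.9, so the organ pipe was at either 257.7 Hz or 265.5 Hz.
A shorter pipe has a higher fundamental; the adjustment raises the organ pipe's frequency.
The beat rate rose, so the adjustment moved the organ pipe further from 261.6 Hz — it was already above the reference.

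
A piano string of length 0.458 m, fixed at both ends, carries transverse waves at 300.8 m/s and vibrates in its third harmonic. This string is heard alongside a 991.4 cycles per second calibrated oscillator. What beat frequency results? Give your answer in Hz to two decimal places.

6.25 Hz

For a string fixed at both ends, f_n = n·v/(2L) = 3·300.8/(2·0.458) = 985.1528 Hz.
f_beat = |985.1528 − 991.4| = 6.25 Hz.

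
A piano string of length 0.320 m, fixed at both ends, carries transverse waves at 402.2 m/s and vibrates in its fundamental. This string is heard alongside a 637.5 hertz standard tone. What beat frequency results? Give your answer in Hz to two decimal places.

For a string fixed at both ends, f_n = n·v/(2L) = 1·402.2/(2·0.320) = 628.4375 Hz.
f_beat = |628.4375 − 637.5| = 9.06 Hz.

9.06 Hz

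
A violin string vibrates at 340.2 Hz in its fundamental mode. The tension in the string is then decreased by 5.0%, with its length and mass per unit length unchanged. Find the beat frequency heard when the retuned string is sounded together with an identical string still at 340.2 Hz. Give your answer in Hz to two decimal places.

For a string, f ∝ √T, so the new frequency is 340.2·√0.950 = 331.5859 Hz.
f_beat = |331.5859 − 340.2| = 8.61 Hz.

8.61 Hz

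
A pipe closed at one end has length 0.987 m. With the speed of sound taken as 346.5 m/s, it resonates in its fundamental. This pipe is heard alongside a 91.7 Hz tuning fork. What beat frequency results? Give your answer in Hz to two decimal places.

3.93 Hz

Closed pipe (odd harmonics): f_n = n·v/(4L) = 1·346.5/(4·0.987) = 87.7660 Hz.
f_beat = |87.7660 − 91.7| = 3.93 Hz.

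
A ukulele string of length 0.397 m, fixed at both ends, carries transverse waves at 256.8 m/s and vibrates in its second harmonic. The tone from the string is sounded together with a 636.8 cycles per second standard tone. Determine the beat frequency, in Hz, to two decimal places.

10.05 Hz

For a string fixed at both ends, f_n = n·v/(2L) = 2·256.8/(2·0.397) = 646.8514 Hz.
f_beat = |646.8514 − 636.8| = 10.05 Hz.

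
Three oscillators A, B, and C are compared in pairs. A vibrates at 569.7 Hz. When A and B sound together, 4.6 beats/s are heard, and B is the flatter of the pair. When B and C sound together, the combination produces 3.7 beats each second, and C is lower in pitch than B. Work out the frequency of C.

561.4 Hz

B is below A, so f_B = 569.7 − 4.6 = 565.1 Hz.
C is below B, so f_C = 565.1 − 3.7 = 561.4 Hz.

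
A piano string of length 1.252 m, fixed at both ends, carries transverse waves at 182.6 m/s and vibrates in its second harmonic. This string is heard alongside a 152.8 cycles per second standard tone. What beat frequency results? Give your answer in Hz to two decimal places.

6.95 Hz

For a string fixed at both ends, f_n = n·v/(2L) = 2·182.6/(2·1.252) = 145.8466 Hz.
f_beat = |145.8466 − 152.8| = 6.95 Hz.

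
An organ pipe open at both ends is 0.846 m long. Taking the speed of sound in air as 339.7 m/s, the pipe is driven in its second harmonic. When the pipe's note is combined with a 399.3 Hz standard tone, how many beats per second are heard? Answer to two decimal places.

2.24 Hz

Open pipe: f_n = n·v/(2L) = 2·339.7/(2·0.846) = 401.5366 Hz.
f_beat = |401.5366 − 399.3| = 2.24 Hz.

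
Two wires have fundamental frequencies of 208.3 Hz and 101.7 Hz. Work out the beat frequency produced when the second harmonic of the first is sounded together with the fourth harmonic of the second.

9.8 Hz

Second harmonic of the first: 2·208.3 = 416.6 Hz.
Fourth harmonic of the second: 4·101.7 = 406.8 Hz.
f_beat = |416.6 − 406.8| = 9.8 Hz.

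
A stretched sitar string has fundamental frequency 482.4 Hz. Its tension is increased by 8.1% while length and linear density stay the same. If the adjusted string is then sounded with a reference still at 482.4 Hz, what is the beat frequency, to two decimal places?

19.16 Hz

For a string, f ∝ √T, so the new frequency is 482.4·√1.081 = 501.5568 Hz.
f_beat = |501.5568 − 482.4| = 19.16 Hz.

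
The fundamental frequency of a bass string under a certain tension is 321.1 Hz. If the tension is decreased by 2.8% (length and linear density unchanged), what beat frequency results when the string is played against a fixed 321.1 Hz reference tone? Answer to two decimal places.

4.53 Hz

For a string, f ∝ √T, so the new frequency is 321.1·√0.972 = 316.5727 Hz.
f_beat = |316.5727 − 321.1| = 4.53 Hz.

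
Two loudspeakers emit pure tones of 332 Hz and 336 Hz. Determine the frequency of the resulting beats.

Beats arise from superposition of two nearby frequencies; the beat rate is |f₁ − f₂|.
|332 − 336| = 4 Hz.

4 Hz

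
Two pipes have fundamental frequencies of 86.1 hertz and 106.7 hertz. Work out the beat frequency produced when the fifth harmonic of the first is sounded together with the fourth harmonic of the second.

Fifth harmonic of the first: 5·86.1 = 430.5 Hz.
Fourth harmonic of the second: 4·106.7 = 426.8 Hz.
f_beat = |430.5 − 426.8| = 3.7 Hz.

3.7 Hz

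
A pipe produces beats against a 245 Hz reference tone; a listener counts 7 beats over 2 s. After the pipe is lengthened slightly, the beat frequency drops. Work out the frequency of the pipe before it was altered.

Beat frequency = 7/2 = 3.5 Hz.
|f − 245| = 3.5, so the pipe was at either 241.5 Hz or 248.5 Hz.
A longer pipe has a lower fundamental; the adjustment lowers the pipe's frequency.
The beat rate fell, so the adjustment moved the pipe toward 245 Hz — it must have started above the reference.

248.5 Hz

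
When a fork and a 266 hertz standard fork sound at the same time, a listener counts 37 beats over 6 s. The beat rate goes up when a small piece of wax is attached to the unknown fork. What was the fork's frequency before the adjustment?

Beat frequency = 37/6 = 6.1667 Hz.
|f − 266| = 6.1667, so the fork was at either 259.8333 Hz or 272.1667 Hz.
Loading a fork with wax lowers its frequency; the adjustment lowers the fork's frequency.
The beat rate rose, so the adjustment moved the fork further from 266 Hz — it was already below the reference.

259.8333 Hz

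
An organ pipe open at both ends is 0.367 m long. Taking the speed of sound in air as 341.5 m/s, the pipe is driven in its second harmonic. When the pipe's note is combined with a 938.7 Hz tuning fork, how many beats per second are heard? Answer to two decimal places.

8.18 Hz

Open pipe: f_n = n·v/(2L) = 2·341.5/(2·0.367) = 930.5177 Hz.
f_beat = |930.5177 − 938.7| = 8.18 Hz.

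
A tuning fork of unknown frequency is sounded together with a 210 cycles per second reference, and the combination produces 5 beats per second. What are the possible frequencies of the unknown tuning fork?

|f − 210| = 5, so f = 210 ± 5.

205 Hz or 215 Hz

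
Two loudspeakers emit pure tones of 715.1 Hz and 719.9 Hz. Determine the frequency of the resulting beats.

Beats arise from superposition of two nearby frequencies; the beat rate is |f₁ − f₂|.
|715.1 − 719.9| = 4.8 Hz.

4.8 Hz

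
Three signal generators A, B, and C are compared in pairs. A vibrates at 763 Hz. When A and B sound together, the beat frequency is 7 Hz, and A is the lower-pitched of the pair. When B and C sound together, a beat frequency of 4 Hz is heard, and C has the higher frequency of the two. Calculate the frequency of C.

774 Hz

B is above A, so f_B = 763 + 7 = 770 Hz.
C is above B, so f_C = 770 + 4 = 774 Hz.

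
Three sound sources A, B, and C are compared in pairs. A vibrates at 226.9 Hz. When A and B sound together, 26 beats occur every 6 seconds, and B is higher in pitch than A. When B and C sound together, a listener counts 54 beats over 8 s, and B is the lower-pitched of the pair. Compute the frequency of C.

A–B: Beat frequency = 26/6 = 4.3333 Hz.
B is above A, so f_B = 226.9 + 4.3333 = 231.2333 Hz.
B–C: Beat frequency = 54/8 = 6.75 Hz.
C is above B, so f_C = 231.2333 + 6.75 = 237.9833 Hz.

237.9833 Hz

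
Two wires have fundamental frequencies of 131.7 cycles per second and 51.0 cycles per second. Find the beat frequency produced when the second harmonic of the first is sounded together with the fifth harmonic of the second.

8.4 Hz

Second harmonic of the first: 2·131.7 = 263.4 Hz.
Fifth harmonic of the second: 5·51.0 = 255.0 Hz.
f_beat = |263.4 − 255.0| = 8.4 Hz.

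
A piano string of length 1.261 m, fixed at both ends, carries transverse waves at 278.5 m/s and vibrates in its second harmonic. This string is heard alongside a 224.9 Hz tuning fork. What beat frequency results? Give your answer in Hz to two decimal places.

For a string fixed at both ends, f_n = n·v/(2L) = 2·278.5/(2·1.261) = 220.8565 Hz.
f_beat = |220.8565 − 224.9| = 4.04 Hz.

4.04 Hz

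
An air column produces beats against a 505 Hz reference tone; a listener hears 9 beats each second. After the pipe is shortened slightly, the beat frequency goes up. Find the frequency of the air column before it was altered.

514 Hz

|f − 505| = 9, so the air column was at either 496 Hz or 514 Hz.
A shorter pipe has a higher fundamental; the adjustment raises the air column's frequency.
The beat rate rose, so the adjustment moved the air column further from 505 Hz — it was already above the reference.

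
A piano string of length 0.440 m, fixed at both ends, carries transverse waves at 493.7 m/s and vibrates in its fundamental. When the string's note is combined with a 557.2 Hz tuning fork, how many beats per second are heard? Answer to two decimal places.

3.82 Hz

For a string fixed at both ends, f_n = n·v/(2L) = 1·493.7/(2·0.440) = 561.0227 Hz.
f_beat = |561.0227 − 557.2| = 3.82 Hz.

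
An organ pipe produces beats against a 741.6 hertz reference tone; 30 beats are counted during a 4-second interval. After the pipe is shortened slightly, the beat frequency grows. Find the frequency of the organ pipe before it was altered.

Beat frequency = 30/4 = 7.5 Hz.
|f − 741.6| = 7.5, so the organ pipe was at either 734.1 Hz or 749.1 Hz.
A shorter pipe has a higher fundamental; the adjustment raises the organ pipe's frequency.
The beat rate rose, so the adjustment moved the organ pipe further from 741.6 Hz — it was already above the reference.

749.1 Hz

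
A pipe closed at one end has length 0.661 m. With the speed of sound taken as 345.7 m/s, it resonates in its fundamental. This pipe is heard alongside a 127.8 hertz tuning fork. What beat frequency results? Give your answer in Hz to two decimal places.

Closed pipe (odd harmonics): f_n = n·v/(4L) = 1·345.7/(4·0.661) = 130.7489 Hz.
f_beat = |130.7489 − 127.8| = 2.95 Hz.

2.95 Hz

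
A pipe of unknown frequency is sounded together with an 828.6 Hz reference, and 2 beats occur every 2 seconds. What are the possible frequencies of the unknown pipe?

827.6 Hz or 829.6 Hz

Beat frequency = 2/2 = 1 Hz.
|f − 828.6| = 1, so f = 828.6 ± 1.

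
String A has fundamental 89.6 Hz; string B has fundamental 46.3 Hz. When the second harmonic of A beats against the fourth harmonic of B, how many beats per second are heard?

6.0 Hz

Second harmonic of the first: 2·89.6 = 179.2 Hz.
Fourth harmonic of the second: 4·46.3 = 185.2 Hz.
f_beat = |179.2 − 185.2| = 6.0 Hz.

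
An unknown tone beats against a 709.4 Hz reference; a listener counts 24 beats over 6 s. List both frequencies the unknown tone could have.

Beat frequency = 24/6 = 4 Hz.
|f − 709.4| = 4, so f = 709.4 ± 4.

705.4 Hz or 713.4 Hz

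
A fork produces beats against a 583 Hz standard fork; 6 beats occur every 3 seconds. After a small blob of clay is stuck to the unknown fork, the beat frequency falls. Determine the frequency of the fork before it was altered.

585 Hz

Beat frequency = 6/3 = 2 Hz.
|f − 583| = 2, so the fork was at either 581 Hz or 585 Hz.
Adding mass to a fork lowers its frequency; the adjustment lowers the fork's frequency.
The beat rate fell, so the adjustment moved the fork toward 583 Hz — it must have started above the reference.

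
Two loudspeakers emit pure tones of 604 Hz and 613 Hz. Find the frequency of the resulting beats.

9 Hz

The beat frequency equals the magnitude of the frequency difference.
|604 − 613| = 9 Hz.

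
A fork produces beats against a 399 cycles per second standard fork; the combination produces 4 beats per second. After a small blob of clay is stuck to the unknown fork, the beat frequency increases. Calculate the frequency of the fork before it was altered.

|f − 399| = 4, so the fork was at either 395 Hz or 403 Hz.
Adding mass to a fork lowers its frequency; the adjustment lowers the fork's frequency.
The beat rate rose, so the adjustment moved the fork further from 399 Hz — it was already below the reference.

395 Hz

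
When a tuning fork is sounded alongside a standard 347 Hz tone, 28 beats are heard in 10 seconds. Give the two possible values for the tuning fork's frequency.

344.2 Hz or 349.8 Hz

Beat frequency = 28/10 = 2.8 Hz.
|f − 347| = 2.8, so f = 347 ± 2.8.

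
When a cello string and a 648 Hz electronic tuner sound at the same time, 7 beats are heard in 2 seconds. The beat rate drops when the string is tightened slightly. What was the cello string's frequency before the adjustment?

Beat frequency = 7/2 = 3.5 Hz.
|f − 648| = 3.5, so the cello string was at either 644.5 Hz or 651.5 Hz.
Increasing tension raises a string's frequency; the adjustment raises the cello string's frequency.
The beat rate fell, so the adjustment moved the cello string toward 648 Hz — it must have started below the reference.

644.5 Hz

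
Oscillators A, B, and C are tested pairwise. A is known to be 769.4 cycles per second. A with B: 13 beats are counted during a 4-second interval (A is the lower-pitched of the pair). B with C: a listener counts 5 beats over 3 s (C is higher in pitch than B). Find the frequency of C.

A–B: Beat frequency = 13/4 = 3.25 Hz.
B is above A, so f_B = 769.4 + 3.25 = 772.65 Hz.
B–C: Beat frequency = 5/3 = 1.6667 Hz.
C is above B, so f_C = 772.65 + 1.6667 = 774.3167 Hz.

774.3167 Hz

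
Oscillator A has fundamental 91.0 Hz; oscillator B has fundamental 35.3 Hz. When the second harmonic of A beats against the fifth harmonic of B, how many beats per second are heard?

Second harmonic of the first: 2·91.0 = 182.0 Hz.
Fifth harmonic of the second: 5·35.3 = 176.5 Hz.
f_beat = |182.0 − 176.5| = 5.5 Hz.

5.5 Hz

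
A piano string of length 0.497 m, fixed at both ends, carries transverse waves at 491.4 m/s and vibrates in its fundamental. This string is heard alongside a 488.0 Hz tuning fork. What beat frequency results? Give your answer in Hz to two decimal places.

For a string fixed at both ends, f_n = n·v/(2L) = 1·491.4/(2·0.497) = 494.3662 Hz.
f_beat = |494.3662 − 488.0| = 6.37 Hz.

6.37 Hz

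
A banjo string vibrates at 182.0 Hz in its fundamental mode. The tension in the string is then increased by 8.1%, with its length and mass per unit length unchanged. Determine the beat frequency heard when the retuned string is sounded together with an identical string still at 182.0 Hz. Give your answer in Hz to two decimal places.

For a string, f ∝ √T, so the new frequency is 182.0·√1.081 = 189.2275 Hz.
f_beat = |189.2275 − 182.0| = 7.23 Hz.

7.23 Hz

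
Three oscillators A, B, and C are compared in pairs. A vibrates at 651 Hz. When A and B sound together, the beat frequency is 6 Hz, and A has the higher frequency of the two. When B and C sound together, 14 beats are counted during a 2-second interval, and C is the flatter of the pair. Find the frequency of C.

B is below A, so f_B = 651 − 6 = 645 Hz.
B–C: Beat frequency = 14/2 = 7 Hz.
C is below B, so f_C = 645 − 7 = 638 Hz.

638 Hz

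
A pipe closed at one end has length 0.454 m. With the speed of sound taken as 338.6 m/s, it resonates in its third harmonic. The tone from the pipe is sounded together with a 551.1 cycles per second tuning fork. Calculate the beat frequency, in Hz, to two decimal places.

8.26 Hz

Closed pipe (odd harmonics): f_n = n·v/(4L) = 3·338.6/(4·0.454) = 559.3612 Hz.
f_beat = |559.3612 − 551.1| = 8.26 Hz.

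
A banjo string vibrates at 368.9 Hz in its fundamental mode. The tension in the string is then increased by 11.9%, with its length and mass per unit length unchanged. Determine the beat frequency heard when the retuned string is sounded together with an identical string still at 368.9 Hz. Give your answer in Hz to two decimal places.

21.33 Hz

For a string, f ∝ √T, so the new frequency is 368.9·√1.119 = 390.2327 Hz.
f_beat = |390.2327 − 368.9| = 21.33 Hz.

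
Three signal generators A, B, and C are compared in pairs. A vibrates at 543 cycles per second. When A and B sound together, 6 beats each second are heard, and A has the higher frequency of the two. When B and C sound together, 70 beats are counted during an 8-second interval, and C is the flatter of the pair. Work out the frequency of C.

B is below A, so f_B = 543 − 6 = 537 Hz.
B–C: Beat frequency = 70/8 = 8.75 Hz.
C is below B, so f_C = 537 − 8.75 = 528.25 Hz.

528.25 Hz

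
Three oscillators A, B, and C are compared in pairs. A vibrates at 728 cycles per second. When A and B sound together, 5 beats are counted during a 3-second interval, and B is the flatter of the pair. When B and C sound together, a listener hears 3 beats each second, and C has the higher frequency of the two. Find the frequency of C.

729.3333 Hz

A–B: Beat frequency = 5/3 = 1.6667 Hz.
B is below A, so f_B = 728 − 1.6667 = 726.3333 Hz.
C is above B, so f_C = 726.3333 + 3 = 729.3333 Hz.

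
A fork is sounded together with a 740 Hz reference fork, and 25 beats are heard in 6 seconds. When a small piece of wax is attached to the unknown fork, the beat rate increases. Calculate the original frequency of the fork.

Beat frequency = 25/6 = 4.1667 Hz.
|f − 740| = 4.1667, so the fork was at either 735.8333 Hz or 744.1667 Hz.
Loading a fork with wax lowers its frequency; the adjustment lowers the fork's frequency.
The beat rate rose, so the adjustment moved the fork further from 740 Hz — it was already below the reference.

735.8333 Hz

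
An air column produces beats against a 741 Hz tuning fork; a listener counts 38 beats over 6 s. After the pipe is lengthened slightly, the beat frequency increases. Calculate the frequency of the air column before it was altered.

734.6667 Hz

Beat frequency = 38/6 = 6.3333 Hz.
|f − 741| = 6.3333, so the air column was at either 734.6667 Hz or 747.3333 Hz.
A longer pipe has a lower fundamental; the adjustment lowers the air column's frequency.
The beat rate rose, so the adjustment moved the air column further from 741 Hz — it was already below the reference.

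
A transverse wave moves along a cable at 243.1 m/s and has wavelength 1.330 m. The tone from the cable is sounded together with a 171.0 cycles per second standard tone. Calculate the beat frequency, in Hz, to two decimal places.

11.78 Hz

Source frequency f = v/λ = 243.1/1.330 = 182.7820 Hz.
f_beat = |182.7820 − 171.0| = 11.78 Hz.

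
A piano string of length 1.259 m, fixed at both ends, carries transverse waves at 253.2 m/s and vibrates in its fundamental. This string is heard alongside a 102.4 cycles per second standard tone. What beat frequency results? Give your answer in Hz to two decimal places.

1.84 Hz

For a string fixed at both ends, f_n = n·v/(2L) = 1·253.2/(2·1.259) = 100.5560 Hz.
f_beat = |100.5560 − 102.4| = 1.84 Hz.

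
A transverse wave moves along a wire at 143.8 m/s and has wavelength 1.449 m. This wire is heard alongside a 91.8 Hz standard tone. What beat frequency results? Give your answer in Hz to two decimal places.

7.44 Hz

Source frequency f = v/λ = 143.8/1.449 = 99.2409 Hz.
f_beat = |99.2409 − 91.8| = 7.44 Hz.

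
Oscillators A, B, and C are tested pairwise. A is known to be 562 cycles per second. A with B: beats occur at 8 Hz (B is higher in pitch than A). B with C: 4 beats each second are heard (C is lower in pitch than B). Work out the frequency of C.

B is above A, so f_B = 562 + 8 = 570 Hz.
C is below B, so f_C = 570 − 4 = 566 Hz.

566 Hz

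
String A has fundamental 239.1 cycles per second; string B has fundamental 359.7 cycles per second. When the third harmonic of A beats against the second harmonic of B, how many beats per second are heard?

Third harmonic of the first: 3·239.1 = 717.3 Hz.
Second harmonic of the second: 2·359.7 = 719.4 Hz.
f_beat = |717.3 − 719.4| = 2.1 Hz.

2.1 Hz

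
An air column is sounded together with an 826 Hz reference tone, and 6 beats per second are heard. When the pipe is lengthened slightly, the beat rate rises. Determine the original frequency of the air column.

|f − 826| = 6, so the air column was at either 820 Hz or 832 Hz.
A longer pipe has a lower fundamental; the adjustment lowers the air column's frequency.
The beat rate rose, so the adjustment moved the air column further from 826 Hz — it was already below the reference.

820 Hz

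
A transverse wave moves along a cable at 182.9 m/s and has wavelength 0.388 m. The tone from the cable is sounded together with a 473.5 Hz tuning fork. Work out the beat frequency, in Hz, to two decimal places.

2.11 Hz

Source frequency f = v/λ = 182.9/0.388 = 471.3918 Hz.
f_beat = |471.3918 − 473.5| = 2.11 Hz.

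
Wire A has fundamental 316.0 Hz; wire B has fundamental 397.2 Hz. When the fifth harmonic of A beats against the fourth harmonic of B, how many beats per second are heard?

Fifth harmonic of the first: 5·316.0 = 1580.0 Hz.
Fourth harmonic of the second: 4·397.2 = 1588.8 Hz.
f_beat = |1580.0 − 1588.8| = 8.8 Hz.

8.8 Hz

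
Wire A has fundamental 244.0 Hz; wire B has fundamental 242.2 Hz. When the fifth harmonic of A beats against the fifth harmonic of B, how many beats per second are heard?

Fifth harmonic of the first: 5·244.0 = 1220.0 Hz.
Fifth harmonic of the second: 5·242.2 = 1211.0 Hz.
f_beat = |1220.0 − 1211.0| = 9.0 Hz.

9.0 Hz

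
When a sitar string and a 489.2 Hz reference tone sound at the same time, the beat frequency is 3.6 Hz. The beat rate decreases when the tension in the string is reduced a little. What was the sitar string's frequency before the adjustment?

492.8 Hz

|f − 489.2| = 3.6, so the sitar string was at either 485.6 Hz or 492.8 Hz.
Lower tension means lower frequency; the adjustment lowers the sitar string's frequency.
The beat rate fell, so the adjustment moved the sitar string toward 489.2 Hz — it must have started above the reference.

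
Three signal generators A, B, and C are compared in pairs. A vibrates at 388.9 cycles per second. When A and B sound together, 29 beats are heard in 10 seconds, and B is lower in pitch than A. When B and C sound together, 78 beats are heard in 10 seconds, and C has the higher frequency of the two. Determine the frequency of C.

393.8 Hz

A–B: Beat frequency = 29/10 = 2.9 Hz.
B is below A, so f_B = 388.9 − 2.9 = 386 Hz.
B–C: Beat frequency = 78/10 = 7.8 Hz.
C is above B, so f_C = 386 + 7.8 = 393.8 Hz.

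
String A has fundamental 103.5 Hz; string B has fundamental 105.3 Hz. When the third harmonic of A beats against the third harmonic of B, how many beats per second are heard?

5.4 Hz

Third harmonic of the first: 3·103.5 = 310.5 Hz.
Third harmonic of the second: 3·105.3 = 315.9 Hz.
f_beat = |310.5 − 315.9| = 5.4 Hz.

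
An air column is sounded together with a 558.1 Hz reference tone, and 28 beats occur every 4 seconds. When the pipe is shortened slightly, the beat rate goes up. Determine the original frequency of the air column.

Beat frequency = 28/4 = 7 Hz.
|f − 558.1| = 7, so the air column was at either 551.1 Hz or 565.1 Hz.
A shorter pipe has a higher fundamental; the adjustment raises the air column's frequency.
The beat rate rose, so the adjustment moved the air column further from 558.1 Hz — it was already above the reference.

565.1 Hz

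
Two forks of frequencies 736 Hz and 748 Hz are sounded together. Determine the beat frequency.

f_beat = |f₁ − f₂|.
|736 − 748| = 12 Hz.

12 Hz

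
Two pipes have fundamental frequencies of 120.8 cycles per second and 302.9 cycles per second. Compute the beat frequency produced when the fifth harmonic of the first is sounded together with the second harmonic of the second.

Fifth harmonic of the first: 5·120.8 = 604.0 Hz.
Second harmonic of the second: 2·302.9 = 605.8 Hz.
f_beat = |604.0 − 605.8| = 1.8 Hz.

1.8 Hz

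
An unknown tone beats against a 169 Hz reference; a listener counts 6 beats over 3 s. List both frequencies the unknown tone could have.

167 Hz or 171 Hz

Beat frequency = 6/3 = 2 Hz.
|f − 169| = 2, so f = 169 ± 2.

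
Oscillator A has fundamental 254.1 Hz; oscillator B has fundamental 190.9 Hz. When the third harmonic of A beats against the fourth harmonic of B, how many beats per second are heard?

1.3 Hz

Third harmonic of the first: 3·254.1 = 762.3 Hz.
Fourth harmonic of the second: 4·190.9 = 763.6 Hz.
f_beat = |762.3 − 763.6| = 1.3 Hz.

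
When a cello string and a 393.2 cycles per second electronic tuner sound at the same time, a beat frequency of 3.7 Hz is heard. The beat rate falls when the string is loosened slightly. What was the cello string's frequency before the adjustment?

|f − 393.2| = 3.7, so the cello string was at either 389.5 Hz or 396.9 Hz.
Reducing tension lowers a string's frequency; the adjustment lowers the cello string's frequency.
The beat rate fell, so the adjustment moved the cello string toward 393.2 Hz — it must have started above the reference.

396.9 Hz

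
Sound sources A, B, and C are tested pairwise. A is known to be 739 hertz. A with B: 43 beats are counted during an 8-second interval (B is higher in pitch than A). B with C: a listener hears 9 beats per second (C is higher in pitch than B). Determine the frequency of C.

A–B: Beat frequency = 43/8 = 5.375 Hz.
B is above A, so f_B = 739 + 5.375 = 744.375 Hz.
C is above B, so f_C = 744.375 + 9 = 753.375 Hz.

753.375 Hz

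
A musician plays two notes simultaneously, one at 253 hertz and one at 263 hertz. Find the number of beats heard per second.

Beats arise from superposition of two nearby frequencies; the beat rate is |f₁ − f₂|.
|253 − 263| = 10 Hz.

10 Hz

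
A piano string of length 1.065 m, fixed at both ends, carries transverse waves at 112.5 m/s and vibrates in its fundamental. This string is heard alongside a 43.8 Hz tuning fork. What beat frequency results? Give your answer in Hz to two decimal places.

9.02 Hz

For a string fixed at both ends, f_n = n·v/(2L) = 1·112.5/(2·1.065) = 52.8169 Hz.
f_beat = |52.8169 − 43.8| = 9.02 Hz.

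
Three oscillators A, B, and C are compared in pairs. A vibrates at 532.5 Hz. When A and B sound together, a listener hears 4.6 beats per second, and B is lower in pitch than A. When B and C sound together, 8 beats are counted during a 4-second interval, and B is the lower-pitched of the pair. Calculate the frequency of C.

529.9 Hz

B is below A, so f_B = 532.5 − 4.6 = 527.9 Hz.
B–C: Beat frequency = 8/4 = 2 Hz.
C is above B, so f_C = 527.9 + 2 = 529.9 Hz.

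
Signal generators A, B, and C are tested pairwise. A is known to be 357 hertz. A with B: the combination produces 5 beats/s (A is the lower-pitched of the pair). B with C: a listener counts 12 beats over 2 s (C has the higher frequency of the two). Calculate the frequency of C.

B is above A, so f_B = 357 + 5 = 362 Hz.
B–C: Beat frequency = 12/2 = 6 Hz.
C is above B, so f_C = 362 + 6 = 368 Hz.

368 Hz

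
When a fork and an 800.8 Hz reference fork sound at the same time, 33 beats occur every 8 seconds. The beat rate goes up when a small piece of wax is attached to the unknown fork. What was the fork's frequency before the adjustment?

796.675 Hz

Beat frequency = 33/8 = 4.125 Hz.
|f − 800.8| = 4.125, so the fork was at either 796.675 Hz or 804.925 Hz.
Loading a fork with wax lowers its frequency; the adjustment lowers the fork's frequency.
The beat rate rose, so the adjustment moved the fork further from 800.8 Hz — it was already below the reference.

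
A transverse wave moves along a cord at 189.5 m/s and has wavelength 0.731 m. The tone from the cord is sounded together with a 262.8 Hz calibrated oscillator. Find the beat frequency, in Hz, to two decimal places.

3.57 Hz

Source frequency f = v/λ = 189.5/0.731 = 259.2339 Hz.
f_beat = |259.2339 − 262.8| = 3.57 Hz.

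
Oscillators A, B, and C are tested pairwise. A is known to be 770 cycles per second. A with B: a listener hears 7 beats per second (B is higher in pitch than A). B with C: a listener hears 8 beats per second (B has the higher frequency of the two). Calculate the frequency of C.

769 Hz

B is above A, so f_B = 770 + 7 = 777 Hz.
C is below B, so f_C = 777 − 8 = 769 Hz.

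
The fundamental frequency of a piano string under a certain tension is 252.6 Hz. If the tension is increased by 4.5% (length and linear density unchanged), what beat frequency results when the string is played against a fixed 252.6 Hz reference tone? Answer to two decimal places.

For a string, f ∝ √T, so the new frequency is 252.6·√1.045 = 258.2210 Hz.
f_beat = |258.2210 − 252.6| = 5.62 Hz.

5.62 Hz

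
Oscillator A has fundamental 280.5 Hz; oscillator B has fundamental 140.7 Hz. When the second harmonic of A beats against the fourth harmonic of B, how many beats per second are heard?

1.8 Hz

Second harmonic of the first: 2·280.5 = 561.0 Hz.
Fourth harmonic of the second: 4·140.7 = 562.8 Hz.
f_beat = |561.0 − 562.8| = 1.8 Hz.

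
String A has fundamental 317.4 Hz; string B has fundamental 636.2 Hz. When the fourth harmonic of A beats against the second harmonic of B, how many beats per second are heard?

Fourth harmonic of the first: 4·317.4 = 1269.6 Hz.
Second harmonic of the second: 2·636.2 = 1272.4 Hz.
f_beat = |1269.6 − 1272.4| = 2.8 Hz.

2.8 Hz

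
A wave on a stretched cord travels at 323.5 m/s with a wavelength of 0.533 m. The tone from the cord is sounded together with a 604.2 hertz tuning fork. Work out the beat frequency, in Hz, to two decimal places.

2.74 Hz

Source frequency f = v/λ = 323.5/0.533 = 606.9418 Hz.
f_beat = |606.9418 − 604.2| = 2.74 Hz.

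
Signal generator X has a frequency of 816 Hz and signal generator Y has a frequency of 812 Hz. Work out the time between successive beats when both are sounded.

0.250 s

f_beat = |816 − 812| = 4 Hz.
Beat period T = 1 / f_beat = 1 / 4 s.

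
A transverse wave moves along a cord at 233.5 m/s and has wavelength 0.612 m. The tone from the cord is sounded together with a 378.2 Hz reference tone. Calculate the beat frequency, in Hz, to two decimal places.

3.34 Hz

Source frequency f = v/λ = 233.5/0.612 = 381.5359 Hz.
f_beat = |381.5359 − 378.2| = 3.34 Hz.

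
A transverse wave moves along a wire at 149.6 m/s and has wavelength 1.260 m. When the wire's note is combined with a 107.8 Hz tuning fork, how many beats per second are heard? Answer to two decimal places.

Source frequency f = v/λ = 149.6/1.260 = 118.7302 Hz.
f_beat = |118.7302 − 107.8| = 10.93 Hz.

10.93 Hz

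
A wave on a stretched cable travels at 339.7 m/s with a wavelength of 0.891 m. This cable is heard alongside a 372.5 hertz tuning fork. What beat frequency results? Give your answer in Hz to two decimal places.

Source frequency f = v/λ = 339.7/0.891 = 381.2570 Hz.
f_beat = |381.2570 − 372.5| = 8.76 Hz.

8.76 Hz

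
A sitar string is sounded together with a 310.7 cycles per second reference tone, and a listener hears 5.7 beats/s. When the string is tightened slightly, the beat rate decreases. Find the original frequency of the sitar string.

305 Hz

|f − 310.7| = 5.7, so the sitar string was at either 305 Hz or 316.4 Hz.
Increasing tension raises a string's frequency; the adjustment raises the sitar string's frequency.
The beat rate fell, so the adjustment moved the sitar string toward 310.7 Hz — it must have started below the reference.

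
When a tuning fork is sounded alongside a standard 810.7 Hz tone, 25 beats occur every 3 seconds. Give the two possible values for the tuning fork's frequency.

Beat frequency = 25/3 = 8.3333 Hz.
|f − 810.7| = 8.3333, so f = 810.7 ± 8.3333.

802.3667 Hz or 819.0333 Hz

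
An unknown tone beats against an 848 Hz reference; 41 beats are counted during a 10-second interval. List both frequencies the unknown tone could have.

843.9 Hz or 852.1 Hz

Beat frequency = 41/10 = 4.1 Hz.
|f − 848| = 4.1, so f = 848 ± 4.1.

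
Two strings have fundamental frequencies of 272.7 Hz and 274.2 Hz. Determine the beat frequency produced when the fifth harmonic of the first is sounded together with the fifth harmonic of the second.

7.5 Hz

Fifth harmonic of the first: 5·272.7 = 1363.5 Hz.
Fifth harmonic of the second: 5·274.2 = 1371.0 Hz.
f_beat = |1363.5 − 1371.0| = 7.5 Hz.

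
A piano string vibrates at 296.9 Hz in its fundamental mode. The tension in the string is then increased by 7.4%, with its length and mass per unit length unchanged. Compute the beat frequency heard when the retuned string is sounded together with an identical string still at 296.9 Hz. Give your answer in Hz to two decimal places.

10.79 Hz

For a string, f ∝ √T, so the new frequency is 296.9·√1.074 = 307.6893 Hz.
f_beat = |307.6893 − 296.9| = 10.79 Hz.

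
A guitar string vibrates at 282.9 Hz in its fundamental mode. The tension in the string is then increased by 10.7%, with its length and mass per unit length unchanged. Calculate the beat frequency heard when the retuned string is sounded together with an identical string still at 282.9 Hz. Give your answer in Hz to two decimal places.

14.75 Hz

For a string, f ∝ √T, so the new frequency is 282.9·√1.107 = 297.6506 Hz.
f_beat = |297.6506 − 282.9| = 14.75 Hz.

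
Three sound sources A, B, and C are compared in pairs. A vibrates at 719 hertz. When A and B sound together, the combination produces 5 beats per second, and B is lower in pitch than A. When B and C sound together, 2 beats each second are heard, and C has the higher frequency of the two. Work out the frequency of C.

B is below A, so f_B = 719 − 5 = 714 Hz.
C is above B, so f_C = 714 + 2 = 716 Hz.

716 Hz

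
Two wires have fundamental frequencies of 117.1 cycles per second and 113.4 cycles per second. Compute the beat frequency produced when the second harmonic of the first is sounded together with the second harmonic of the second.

Second harmonic of the first: 2·117.1 = 234.2 Hz.
Second harmonic of the second: 2·113.4 = 226.8 Hz.
f_beat = |234.2 − 226.8| = 7.4 Hz.

7.4 Hz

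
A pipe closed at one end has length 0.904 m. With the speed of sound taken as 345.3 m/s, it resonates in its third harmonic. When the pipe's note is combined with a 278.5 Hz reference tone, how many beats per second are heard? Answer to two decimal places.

Closed pipe (odd harmonics): f_n = n·v/(4L) = 3·345.3/(4·0.904) = 286.4768 Hz.
f_beat = |286.4768 − 278.5| = 7.98 Hz.

7.98 Hz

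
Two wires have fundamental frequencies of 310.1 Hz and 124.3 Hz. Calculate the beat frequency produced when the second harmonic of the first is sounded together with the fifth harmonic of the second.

Second harmonic of the first: 2·310.1 = 620.2 Hz.
Fifth harmonic of the second: 5·124.3 = 621.5 Hz.
f_beat = |620.2 − 621.5| = 1.3 Hz.

1.3 Hz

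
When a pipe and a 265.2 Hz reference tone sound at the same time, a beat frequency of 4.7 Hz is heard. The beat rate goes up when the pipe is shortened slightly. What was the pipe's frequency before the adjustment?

|f − 265.2| = 4.7, so the pipe was at either 260.5 Hz or 269.9 Hz.
A shorter pipe has a higher fundamental; the adjustment raises the pipe's frequency.
The beat rate rose, so the adjustment moved the pipe further from 265.2 Hz — it was already above the reference.

269.9 Hz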